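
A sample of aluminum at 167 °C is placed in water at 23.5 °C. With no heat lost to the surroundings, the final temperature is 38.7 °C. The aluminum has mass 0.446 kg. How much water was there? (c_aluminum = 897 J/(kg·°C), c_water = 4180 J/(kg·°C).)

m ≈ 0.808 kg

Energy conservation, ΣQ = 0:
0.446×897×(38.7 − 167) + m×4180×(38.7 − 23.5) = 0
63536 m = 51328
m = 51328/63536 ≈ 0.8079 kg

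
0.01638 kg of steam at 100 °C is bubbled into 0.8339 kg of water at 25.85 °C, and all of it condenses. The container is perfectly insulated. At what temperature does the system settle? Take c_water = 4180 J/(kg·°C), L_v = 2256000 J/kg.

T_f ≈ 37.7 °C

Let T be the final temperature. ΣQ_i = 0:
steam→water at 100 °C releases m L_v = 0.01638×2256000 = 36953
  condensed water 100 °C→T: 68.47(T − 100)
  water warms: 0.8339×4180×(T − 25.85) = 3485.7(T − 25.85)
3554.2 T = 36953 + 6846.8 + 90105 = 133906
T ≈ 37.68 °C (< 100 °C, so full condensation is consistent).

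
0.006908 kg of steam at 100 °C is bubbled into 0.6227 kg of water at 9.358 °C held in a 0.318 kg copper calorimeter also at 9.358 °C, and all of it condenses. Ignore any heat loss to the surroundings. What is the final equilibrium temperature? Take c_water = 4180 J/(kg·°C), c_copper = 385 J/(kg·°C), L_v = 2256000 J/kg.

T_f ≈ 16.0 °C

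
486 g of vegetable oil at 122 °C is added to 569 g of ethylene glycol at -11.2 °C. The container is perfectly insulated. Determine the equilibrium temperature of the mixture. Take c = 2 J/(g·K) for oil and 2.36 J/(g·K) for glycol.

Taking heat into each body as positive, Σ m c ΔT = 0:
486*2*(T − 122) + 569*2.36*(T − (-11.2)) = 0
972(T − 122) + 1342.8(T − (-11.2)) = 0
(972 + 1342.8) T = 972*122 + 1342.8*(-11.2)
T ≈ 44.73 °C

T_f ≈ 44.7 °C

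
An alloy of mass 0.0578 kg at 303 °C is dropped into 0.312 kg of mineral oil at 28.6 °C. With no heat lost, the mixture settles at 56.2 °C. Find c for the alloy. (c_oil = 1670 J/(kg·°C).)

Net heat exchanged in the isolated system is zero:
0.0578·c·(56.2 − 303) + 0.312·1670·(56.2 − 28.6) = 0
-14.27 c = -14381
c = -14381/-14.27 ≈ 1008 J/(kg·°C)

c ≈ 1010 J/(kg·°C)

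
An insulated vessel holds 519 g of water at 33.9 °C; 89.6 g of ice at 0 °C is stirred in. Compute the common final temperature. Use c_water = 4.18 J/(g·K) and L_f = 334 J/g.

T_f ≈ 17.1 °C

Sum of m c ΔT and latent-heat terms is zero:
melt ice: 89.6·334 = 29926
  warm the meltwater: 374.53 T
  water cools: 519·4.18·(T − 33.9) = 2169.4(T − 33.9)
2543.9 T = 73543 − 29926 = 43617
T ≈ 17.15 °C — above 0 °C, consistent with complete melting.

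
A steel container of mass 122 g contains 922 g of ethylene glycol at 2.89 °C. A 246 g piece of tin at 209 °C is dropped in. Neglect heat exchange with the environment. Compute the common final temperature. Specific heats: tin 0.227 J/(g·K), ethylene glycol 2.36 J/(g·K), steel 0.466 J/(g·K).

With ΣQ=0 the equilibrium temperature is the m·c-weighted mean:
T_f = (55.84·209 + 2175.9·2.89 + 56.85·2.89) / (55.84 + 2175.9 + 56.85)
    = 18124 / 2288.6 ≈ 7.92 °C

T_f ≈ 7.9 °C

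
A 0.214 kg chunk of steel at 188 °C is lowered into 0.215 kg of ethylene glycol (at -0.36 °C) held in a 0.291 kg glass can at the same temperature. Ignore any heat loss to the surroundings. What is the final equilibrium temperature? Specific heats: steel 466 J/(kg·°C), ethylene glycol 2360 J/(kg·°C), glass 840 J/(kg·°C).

T_f = Σ m_i c_i T_i / Σ m_i c_i:
T_f = (99.72*188 + 507.4*(-0.36) + 244.44*(-0.36)) / (99.72 + 507.4 + 244.44)
    = 18477 / 851.56 ≈ 21.70 °C

T_f ≈ 21.7 °C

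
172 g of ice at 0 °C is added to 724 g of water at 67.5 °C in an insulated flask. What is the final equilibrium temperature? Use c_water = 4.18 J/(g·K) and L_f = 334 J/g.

T_f ≈ 39.2 °C

Sum of m c ΔT and latent-heat terms is zero:
latent heat to melt: 172·334 = 57448; warm the meltwater: 718.96 T; water cools: 724·4.18·(T − 67.5) = 3026.3(T − 67.5)
3745.3 T = 204277 − 57448 = 146829
T ≈ 39.20 °C — above 0 °C, consistent with complete melting.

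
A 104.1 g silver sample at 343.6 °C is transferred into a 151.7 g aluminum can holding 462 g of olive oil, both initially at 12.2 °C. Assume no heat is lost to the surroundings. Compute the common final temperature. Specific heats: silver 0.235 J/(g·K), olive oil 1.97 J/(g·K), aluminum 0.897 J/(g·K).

T_f ≈ 19.8 °C

Net heat exchanged in the isolated system is zero:
104.1×0.235×(T − 343.6) + 462×1.97×(T − 12.2) + 151.7×0.897×(T − 12.2) = 0
24.46(T − 343.6) + 910.14(T − 12.2) + 136.07(T − 12.2) = 0
1070.7 T = 21169
T ≈ 19.77 °C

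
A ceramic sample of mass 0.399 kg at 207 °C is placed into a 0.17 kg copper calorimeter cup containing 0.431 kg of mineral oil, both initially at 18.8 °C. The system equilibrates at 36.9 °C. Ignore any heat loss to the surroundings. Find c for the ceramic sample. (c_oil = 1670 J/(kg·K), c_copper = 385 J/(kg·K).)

Heat gained plus heat lost sum to zero:
0.399·c·(36.9 − 207) + 0.431·1670·(36.9 − 18.8) + 0.17·385·(36.9 − 18.8) = 0
-67.87 c = -14212
c = -14212/-67.87 ≈ 209.4 J/(kg·K)

c ≈ 209 J/(kg·K)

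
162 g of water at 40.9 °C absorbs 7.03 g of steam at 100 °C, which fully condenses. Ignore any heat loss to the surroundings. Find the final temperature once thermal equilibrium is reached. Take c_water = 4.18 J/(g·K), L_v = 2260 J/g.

Taking heat into each body as positive, Σ m c ΔT = 0:
condense steam: −7.03×2260 = −15888; condensate cools 100→T: 7.03×4.18×(T − 100) = 29.39(T − 100); water warms: 162×4.18×(T − 40.9) = 677.16(T − 40.9)
706.55 T = 15888 + 2938.5 + 27696 = 46522
T ≈ 65.84 °C — below 100 °C, confirming all the steam condensed.

T_f ≈ 65.8 °C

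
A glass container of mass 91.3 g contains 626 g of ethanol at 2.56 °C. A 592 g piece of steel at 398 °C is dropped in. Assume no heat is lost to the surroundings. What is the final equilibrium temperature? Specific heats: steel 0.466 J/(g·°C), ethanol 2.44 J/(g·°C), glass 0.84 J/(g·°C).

T_f ≈ 60.6 °C

T_f is the heat-capacity-weighted average of the initial temperatures:
T_f = (275.87*398 + 1527.4*2.56 + 76.69*2.56) / (275.87 + 1527.4 + 76.69)
    = 113904 / 1880 ≈ 60.59 °C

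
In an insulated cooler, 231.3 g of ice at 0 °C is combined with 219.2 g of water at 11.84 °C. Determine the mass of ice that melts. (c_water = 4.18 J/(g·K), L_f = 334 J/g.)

Heat available from the water dropping to 0 °C: 219.2·4.18·11.84 = 10848 J.
Melting all 231.3 g of ice would need 231.3·334 = 77254 J.
10848 J < 77254 J, so only part of the ice melts and the system sits at 0 °C.
Mass melted = 10848/334 ≈ 32.48 g.

m_melted ≈ 32.5 g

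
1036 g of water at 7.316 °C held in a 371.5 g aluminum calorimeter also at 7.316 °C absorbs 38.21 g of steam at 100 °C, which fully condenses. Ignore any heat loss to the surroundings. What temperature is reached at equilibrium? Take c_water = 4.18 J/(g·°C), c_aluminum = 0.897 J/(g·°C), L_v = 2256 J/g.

T_f ≈ 28.3 °C

Taking heat into each body as positive, Σ m c ΔT = 0:
latent heat released on condensation: 38.21×2256 = 86202
  condensate cools 100→T: 38.21×4.18×(T − 100) = 159.72(T − 100)
  original water: 4330.5(T − 7.316)
  aluminum cup: 371.5×0.897×(T − 7.316) = 333.24(T − 7.316)
4823.4 T = 86202 + 15972 + 34120 = 136293
T ≈ 28.26 °C (< 100 °C, so full condensation is consistent).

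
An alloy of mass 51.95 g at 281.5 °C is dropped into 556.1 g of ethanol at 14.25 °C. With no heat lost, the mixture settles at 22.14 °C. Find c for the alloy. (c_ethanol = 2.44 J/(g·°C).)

c ≈ 0.795 J/(g·°C)

Heat lost by the alloy = heat gained by the ethanol:
51.95·c·(281.5 − 22.14) = 556.1·2.44·(22.14 − 14.25)
13474 c = 10706  ⇒  c ≈ 0.7946 J/(g·°C)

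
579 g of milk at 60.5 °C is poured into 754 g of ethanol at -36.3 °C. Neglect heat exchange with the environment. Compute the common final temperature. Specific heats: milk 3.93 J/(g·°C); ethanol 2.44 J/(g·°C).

T_f ≈ 17.2 °C

Let T be the final temperature. ΣQ_i = 0:
579×3.93×(T − 60.5) + 754×2.44×(T − (-36.3)) = 0
4115.2 T = 70883
T = 70883 / 4115.2 = 17.2 °C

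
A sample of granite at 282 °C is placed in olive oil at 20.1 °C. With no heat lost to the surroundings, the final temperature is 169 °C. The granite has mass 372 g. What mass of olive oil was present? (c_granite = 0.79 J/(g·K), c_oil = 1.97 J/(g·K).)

m ≈ 113 g

Net heat exchanged in the isolated system is zero:
372·0.79·(169 − 282) + m·1.97·(169 − 20.1) = 0
293.33 m = 33208
m = 33208/293.33 ≈ 113.2 g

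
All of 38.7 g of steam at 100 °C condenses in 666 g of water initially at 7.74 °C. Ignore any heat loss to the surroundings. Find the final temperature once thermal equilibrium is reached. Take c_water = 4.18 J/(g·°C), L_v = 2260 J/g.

Setting the total heat transfer to zero:
steam→water at 100 °C releases m L_v = 38.7×2260 = 87462; condensate cools 100→T: 38.7×4.18×(T − 100) = 161.77(T − 100); water warms: 666×4.18×(T − 7.74) = 2783.9(T − 7.74)
2945.6 T = 87462 + 16177 + 21547 = 125186
T ≈ 42.50 °C (< 100 °C, so full condensation is consistent).

T_f ≈ 42.5 °C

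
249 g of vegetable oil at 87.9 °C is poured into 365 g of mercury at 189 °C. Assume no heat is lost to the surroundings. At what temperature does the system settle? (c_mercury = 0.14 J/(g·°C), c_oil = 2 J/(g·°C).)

T_f ≈ 97.3 °C

T_f is the heat-capacity-weighted average of the initial temperatures:
T_f = (51.1·189 + 498·87.9) / (51.1 + 498)
    = 53432 / 549.1 ≈ 97.31 °C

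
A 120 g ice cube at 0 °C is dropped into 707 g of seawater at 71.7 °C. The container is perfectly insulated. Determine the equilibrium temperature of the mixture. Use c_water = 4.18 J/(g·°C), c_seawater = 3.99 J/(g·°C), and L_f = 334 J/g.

Taking heat into each body as positive, Σ m c ΔT = 0:
fusion: m_ice L_f = 120×334 = 40080; meltwater 0→T: 120×4.18×T = 501.6 T; seawater cools: 707×3.99×(T − 71.7) = 2820.9(T − 71.7)
3322.5 T = 202261 − 40080 = 162181
T ≈ 48.81 °C — above 0 °C, consistent with complete melting.

T_f ≈ 48.8 °C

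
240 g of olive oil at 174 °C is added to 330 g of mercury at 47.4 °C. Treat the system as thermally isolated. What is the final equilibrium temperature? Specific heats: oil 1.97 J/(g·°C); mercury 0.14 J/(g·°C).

Conservation of energy gives ΣQ = 0:
240*1.97*(T − 174) + 330*0.14*(T − 47.4) = 0
519 T = 84457
T = 84457 / 519 = 163 °C

T_f ≈ 162.7 °C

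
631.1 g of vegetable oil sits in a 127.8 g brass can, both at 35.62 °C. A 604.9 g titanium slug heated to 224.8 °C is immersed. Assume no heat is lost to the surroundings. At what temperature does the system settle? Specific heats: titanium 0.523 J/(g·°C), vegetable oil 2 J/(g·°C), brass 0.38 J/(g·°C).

T_f ≈ 72.4 °C

Taking heat into each body as positive, Σ m c ΔT = 0:
604.9·0.523·(T − 224.8) + 631.1·2·(T − 35.62) + 127.8·0.38·(T − 35.62) = 0
316.36(T − 224.8) + 1262.2(T − 35.62) + 48.56(T − 35.62) = 0
1627.1 T = 117808
T = 117808/1627.1 ≈ 72.40 °C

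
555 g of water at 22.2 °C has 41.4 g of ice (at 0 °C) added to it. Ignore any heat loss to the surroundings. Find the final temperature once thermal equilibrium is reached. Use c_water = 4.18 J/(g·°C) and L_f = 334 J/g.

T_f ≈ 15.1 °C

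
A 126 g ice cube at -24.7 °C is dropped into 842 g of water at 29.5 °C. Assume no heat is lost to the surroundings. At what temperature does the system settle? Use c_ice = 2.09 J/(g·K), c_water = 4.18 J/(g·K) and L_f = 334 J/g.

Net heat exchanged in the isolated system is zero:
warm ice to 0 °C: 126·2.09·(0 − (-24.7)) = 6504.5; melt ice: 126·334 = 42084; warm the meltwater: 526.68 T; water: 3519.6(T − 29.5)
4046.2 T = 103827 − 48588 = 55239
T ≈ 13.65 °C — above 0 °C, consistent with complete melting.

T_f ≈ 13.7 °C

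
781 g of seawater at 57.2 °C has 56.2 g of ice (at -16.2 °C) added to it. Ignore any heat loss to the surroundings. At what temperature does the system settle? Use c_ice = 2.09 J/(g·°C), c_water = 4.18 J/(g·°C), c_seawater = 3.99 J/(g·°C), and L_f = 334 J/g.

T_f ≈ 47.0 °C

Conservation of energy gives ΣQ = 0:
ice -16.2→0 °C: 56.2×2.09×16.2 = 1902.8
  melt ice: 56.2×334 = 18771
  warm the meltwater: 234.92 T
  seawater: 3116.2(T − 57.2)
3351.1 T = 178246 − 20674 = 157572
T ≈ 47.02 °C. Since T > 0 °C, the all-ice-melts assumption holds.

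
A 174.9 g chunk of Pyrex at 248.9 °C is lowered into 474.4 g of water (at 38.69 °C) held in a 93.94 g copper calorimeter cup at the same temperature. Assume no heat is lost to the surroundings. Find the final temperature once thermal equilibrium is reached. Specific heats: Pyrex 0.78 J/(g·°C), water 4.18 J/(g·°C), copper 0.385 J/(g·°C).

T_f is the heat-capacity-weighted average of the initial temperatures:
T_f = (136.42×248.9 + 1983×38.69 + 36.17×38.69) / (136.42 + 1983 + 36.17)
    = 112077 / 2155.6 ≈ 51.99 °C

T_f ≈ 52.0 °C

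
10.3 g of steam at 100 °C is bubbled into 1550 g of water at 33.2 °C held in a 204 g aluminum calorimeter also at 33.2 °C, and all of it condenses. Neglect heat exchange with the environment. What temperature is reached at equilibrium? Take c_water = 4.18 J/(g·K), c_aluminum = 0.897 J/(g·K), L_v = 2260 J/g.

T_f ≈ 37.1 °C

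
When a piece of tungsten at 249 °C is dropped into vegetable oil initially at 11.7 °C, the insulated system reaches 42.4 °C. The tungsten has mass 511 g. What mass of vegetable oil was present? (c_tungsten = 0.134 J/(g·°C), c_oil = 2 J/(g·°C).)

m ≈ 230 g

Heat lost by the tungsten = heat gained by the oil:
511·0.134·(249 − 42.4) = m·2·(42.4 − 11.7)
61.4 m = 14147  ⇒  m ≈ 230.4 g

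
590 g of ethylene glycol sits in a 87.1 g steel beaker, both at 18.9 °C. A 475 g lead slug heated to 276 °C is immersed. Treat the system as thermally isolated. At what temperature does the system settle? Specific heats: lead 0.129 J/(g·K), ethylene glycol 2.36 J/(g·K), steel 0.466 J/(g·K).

Setting the total heat transfer to zero:
475*0.129*(T − 276) + 590*2.36*(T − 18.9) + 87.1*0.466*(T − 18.9) = 0
(61.27 + 1392.4 + 40.59) T = 61.27*276 + 1392.4*18.9 + 40.59*18.9
T ≈ 29.44 °C

T_f ≈ 29.4 °C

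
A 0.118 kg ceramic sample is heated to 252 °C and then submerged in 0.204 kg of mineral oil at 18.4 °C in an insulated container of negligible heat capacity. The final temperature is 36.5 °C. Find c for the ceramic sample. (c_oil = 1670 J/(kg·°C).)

Let T be the final temperature. ΣQ_i = 0:
0.118·c·(36.5 − 252) + 0.204·1670·(36.5 − 18.4) = 0
-25.43 c = -6166.3
c = -6166.3/-25.43 ≈ 242.5 J/(kg·°C)

c ≈ 242 J/(kg·°C)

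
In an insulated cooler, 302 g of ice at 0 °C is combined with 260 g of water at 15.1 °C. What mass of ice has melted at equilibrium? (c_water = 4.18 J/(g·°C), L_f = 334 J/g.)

m_melted ≈ 49.1 g

Cooling the water to 0 °C releases 260·4.18·15.1 = 16411 J.
Fully melting the ice requires m_ice L_f = 302·334 = 100868 J.
16411 J < 100868 J, so only part of the ice melts and the system sits at 0 °C.
Mass melted = 16411/334 ≈ 49.13 g.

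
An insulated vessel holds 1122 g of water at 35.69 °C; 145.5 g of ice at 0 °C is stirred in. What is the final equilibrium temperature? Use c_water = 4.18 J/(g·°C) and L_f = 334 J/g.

Net heat exchanged in the isolated system is zero:
melt ice: 145.5×334 = 48597
  meltwater 0→T: 145.5×4.18×T = 608.19 T
  water: 4690(T − 35.69)
5298.1 T = 167385 − 48597 = 118788
T ≈ 22.42 °C (positive, so assuming full melt was valid).

T_f ≈ 22.4 °C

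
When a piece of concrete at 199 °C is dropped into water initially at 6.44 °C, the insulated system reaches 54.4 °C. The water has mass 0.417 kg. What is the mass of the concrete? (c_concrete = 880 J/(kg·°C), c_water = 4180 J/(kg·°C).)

m ≈ 0.657 kg

Net heat exchanged in the isolated system is zero:
m·880·(54.4 − 199) + 0.417·4180·(54.4 − 6.44) = 0
-127248 m = -83597
m = -83597/-127248 ≈ 0.657 kg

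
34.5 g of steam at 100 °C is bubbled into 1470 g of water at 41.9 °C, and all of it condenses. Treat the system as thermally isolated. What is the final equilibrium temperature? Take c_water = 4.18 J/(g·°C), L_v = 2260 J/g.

Energy conservation, ΣQ = 0:
condense steam: −34.5·2260 = −77970; condensed water 100 °C→T: 144.21(T − 100); water warms: 1470·4.18·(T − 41.9) = 6144.6(T − 41.9)
6288.8 T = 77970 + 14421 + 257459 = 349850
T ≈ 55.63 °C (< 100 °C, so full condensation is consistent).

T_f ≈ 55.6 °C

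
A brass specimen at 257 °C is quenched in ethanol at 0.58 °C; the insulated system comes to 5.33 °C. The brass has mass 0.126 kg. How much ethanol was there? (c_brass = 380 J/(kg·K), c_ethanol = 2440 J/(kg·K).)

Taking heat into each body as positive, Σ m c ΔT = 0:
0.126×380×(5.33 − 257) + m×2440×(5.33 − 0.58) = 0
11590 m = 12050
m = 12050/11590 ≈ 1.04 kg

m ≈ 1.04 kg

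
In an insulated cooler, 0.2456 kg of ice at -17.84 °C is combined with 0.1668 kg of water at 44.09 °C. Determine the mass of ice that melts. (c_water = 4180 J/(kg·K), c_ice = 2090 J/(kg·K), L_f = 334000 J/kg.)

m_melted ≈ 0.0646 kg

Cooling the water to 0 °C releases 0.1668×4180×44.09 = 30741 J.
Warming the ice to 0 °C takes 0.2456×2090×17.84 = 9157.3 J, leaving 21583 J for melting.
Melting all 0.2456 kg of ice would need 0.2456×334000 = 82030 J.
21583 J < 82030 J, so only part of the ice melts and the system sits at 0 °C.
Mass melted = 21583/334000 ≈ 0.06462 kg.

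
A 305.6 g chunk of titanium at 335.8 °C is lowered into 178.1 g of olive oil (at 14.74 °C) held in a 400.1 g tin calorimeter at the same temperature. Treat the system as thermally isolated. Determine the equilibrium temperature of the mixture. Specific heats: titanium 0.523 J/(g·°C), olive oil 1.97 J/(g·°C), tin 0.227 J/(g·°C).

T_f ≈ 100.0 °C

T_f is the heat-capacity-weighted average of the initial temperatures:
T_f = (159.83×335.8 + 350.86×14.74 + 90.82×14.74) / (159.83 + 350.86 + 90.82)
    = 60181 / 601.51 ≈ 100.05 °C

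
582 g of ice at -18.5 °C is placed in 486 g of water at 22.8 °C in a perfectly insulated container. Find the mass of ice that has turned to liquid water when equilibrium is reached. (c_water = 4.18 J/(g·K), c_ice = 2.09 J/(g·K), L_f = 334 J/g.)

m_melted ≈ 71.3 g

Cooling the water to 0 °C releases 486·4.18·22.8 = 46318 J.
Warming the ice to 0 °C takes 582·2.09·18.5 = 22503 J, leaving 23815 J for melting.
Melting all 582 g of ice would need 582·334 = 194388 J.
Since 23815 < 194388 J, not all the ice melts; equilibrium is at 0 °C.
m_melted·334 = 23815  ⇒  m_melted ≈ 71.3 g.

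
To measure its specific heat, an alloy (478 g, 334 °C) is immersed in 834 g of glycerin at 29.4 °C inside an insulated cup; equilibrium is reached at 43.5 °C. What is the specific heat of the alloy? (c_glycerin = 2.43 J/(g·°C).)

c ≈ 0.206 J/(g·°C)

Heat lost by the alloy = heat gained by the glycerin:
478·c·(334 − 43.5) = 834·2.43·(43.5 − 29.4)
138859 c = 28575  ⇒  c ≈ 0.2058 J/(g·°C)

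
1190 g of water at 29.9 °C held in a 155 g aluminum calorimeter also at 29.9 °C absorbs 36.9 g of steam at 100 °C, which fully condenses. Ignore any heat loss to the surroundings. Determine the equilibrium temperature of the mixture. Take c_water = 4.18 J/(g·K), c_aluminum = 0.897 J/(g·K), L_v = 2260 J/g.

Energy balance with sensible and latent terms:
condense steam: −36.9·2260 = −83394; condensate cools 100→T: 36.9·4.18·(T − 100) = 154.24(T − 100); original water: 4974.2(T − 29.9); cup: 139.03(T − 29.9)
5267.5 T = 83394 + 15424 + 152886 = 251704
T ≈ 47.78 °C — below 100 °C, confirming all the steam condensed.

T_f ≈ 47.8 °C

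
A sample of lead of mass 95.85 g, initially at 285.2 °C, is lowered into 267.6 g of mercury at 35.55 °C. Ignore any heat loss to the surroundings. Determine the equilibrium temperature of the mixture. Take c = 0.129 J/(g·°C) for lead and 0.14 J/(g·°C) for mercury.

T_f = Σ m_i c_i T_i / Σ m_i c_i:
T_f = (12.36×285.2 + 37.46×35.55) / (12.36 + 37.46)
    = 4858.2 / 49.83 ≈ 97.50 °C

T_f ≈ 97.5 °C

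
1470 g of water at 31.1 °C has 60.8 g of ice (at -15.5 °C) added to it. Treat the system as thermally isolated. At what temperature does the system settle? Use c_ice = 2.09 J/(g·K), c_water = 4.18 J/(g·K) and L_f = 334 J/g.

T_f ≈ 26.4 °C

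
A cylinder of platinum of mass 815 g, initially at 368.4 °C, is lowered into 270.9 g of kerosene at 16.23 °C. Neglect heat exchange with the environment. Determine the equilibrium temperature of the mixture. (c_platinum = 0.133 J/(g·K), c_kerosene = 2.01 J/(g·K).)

Set heat shed by the hot body equal to heat absorbed by the cold body:
815*0.133*(368.4 − T) = 270.9*2.01*(T − 16.23)
108.4(368.4 − T) = 544.51(T − 16.23)
652.9 T = 48770  ⇒  T ≈ 74.70 °C

T_f ≈ 74.7 °C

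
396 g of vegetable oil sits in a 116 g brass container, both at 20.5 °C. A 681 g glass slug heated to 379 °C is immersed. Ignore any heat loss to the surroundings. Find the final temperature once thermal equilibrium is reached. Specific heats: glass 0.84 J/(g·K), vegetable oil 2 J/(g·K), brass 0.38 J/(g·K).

Heat gained plus heat lost sum to zero:
681·0.84·(T − 379) + 396·2·(T − 20.5) + 116·0.38·(T − 20.5) = 0
572.04(T − 379) + 792(T − 20.5) + 44.08(T − 20.5) = 0
1408.1 T = 233943
T = 233943 / 1408.1 = 166 °C

T_f ≈ 166.1 °C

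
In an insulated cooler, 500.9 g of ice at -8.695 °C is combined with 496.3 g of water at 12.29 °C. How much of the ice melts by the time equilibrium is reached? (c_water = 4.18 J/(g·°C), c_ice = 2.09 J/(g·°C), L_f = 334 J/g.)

Heat available from the water dropping to 0 °C: 496.3×4.18×12.29 = 25496 J.
Of that, 500.9×2.09×8.695 = 9102.6 J goes to bring the ice to 0 °C, leaving 16393 J.
Melting all 500.9 g of ice would need 500.9×334 = 167301 J.
Since 16393 < 167301 J, not all the ice melts; equilibrium is at 0 °C.
Mass melted = 16393/334 ≈ 49.08 g.

m_melted ≈ 49.1 g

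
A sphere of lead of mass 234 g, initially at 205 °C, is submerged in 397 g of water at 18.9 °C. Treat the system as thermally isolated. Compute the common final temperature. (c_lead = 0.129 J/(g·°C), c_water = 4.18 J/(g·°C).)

T_f ≈ 22.2 °C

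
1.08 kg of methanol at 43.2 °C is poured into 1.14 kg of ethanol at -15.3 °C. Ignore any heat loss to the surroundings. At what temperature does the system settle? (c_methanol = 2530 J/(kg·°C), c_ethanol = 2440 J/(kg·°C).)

|Q_methanol| = |Q_ethanol|:
1.08×2530×(43.2 − T) = 1.14×2440×(T − (-15.3))
2732.4(43.2 − T) = 2781.6(T − (-15.3))
5514 T = 75481  ⇒  T ≈ 13.69 °C

T_f ≈ 13.7 °C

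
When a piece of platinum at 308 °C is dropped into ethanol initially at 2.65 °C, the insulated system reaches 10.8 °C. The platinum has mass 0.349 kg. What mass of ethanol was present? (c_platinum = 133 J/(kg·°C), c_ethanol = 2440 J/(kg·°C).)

m ≈ 0.694 kg

Heat lost by the platinum = heat gained by the ethanol:
0.349·133·(308 − 10.8) = m·2440·(10.8 − 2.65)
19886 m = 13795  ⇒  m ≈ 0.6937 kg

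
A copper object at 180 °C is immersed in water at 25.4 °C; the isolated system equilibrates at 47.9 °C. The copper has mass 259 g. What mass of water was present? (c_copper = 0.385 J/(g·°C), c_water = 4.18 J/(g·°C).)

|Q_copper| = |Q_water|:
259·0.385·(180 − 47.9) = m·4.18·(47.9 − 25.4)
94.05 m = 13172  ⇒  m ≈ 140.1 g

m ≈ 140 g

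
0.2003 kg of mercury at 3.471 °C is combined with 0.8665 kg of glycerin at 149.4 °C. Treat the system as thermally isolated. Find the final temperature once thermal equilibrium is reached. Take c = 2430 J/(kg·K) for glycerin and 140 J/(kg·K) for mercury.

Heat gained plus heat lost sum to zero:
0.8665×2430×(T − 149.4) + 0.2003×140×(T − 3.471) = 0
2105.6(T − 149.4) + 28.04(T − 3.471) = 0
(2105.6 + 28.04) T = 2105.6×149.4 + 28.04×3.471
T ≈ 147.48 °C

T_f ≈ 147.5 °C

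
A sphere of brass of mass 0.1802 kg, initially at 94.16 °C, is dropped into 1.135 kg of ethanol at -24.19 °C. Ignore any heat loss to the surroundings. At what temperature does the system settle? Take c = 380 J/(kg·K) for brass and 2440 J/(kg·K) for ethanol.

T_f ≈ -21.3 °C

Setting the total heat transfer to zero:
0.1802*380*(T − 94.16) + 1.135*2440*(T − (-24.19)) = 0
(68.48 + 2769.4) T = 68.48*94.16 + 2769.4*(-24.19)
T ≈ -21.33 °C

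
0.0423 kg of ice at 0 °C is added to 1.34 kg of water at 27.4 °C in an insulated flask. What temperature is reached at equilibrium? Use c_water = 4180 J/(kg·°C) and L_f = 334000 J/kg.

T_f ≈ 24.1 °C

Net heat exchanged in the isolated system is zero:
melt ice: 0.0423·334000 = 14128; warm the meltwater: 176.81 T; water: 5601.2(T − 27.4)
5778 T = 153473 − 14128 = 139345
T ≈ 24.12 °C (positive, so assuming full melt was valid).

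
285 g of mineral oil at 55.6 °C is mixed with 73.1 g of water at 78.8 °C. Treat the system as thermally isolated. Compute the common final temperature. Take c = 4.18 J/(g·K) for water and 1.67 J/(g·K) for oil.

Heat lost by the water equals heat gained by the oil:
73.1·4.18·(78.8 − T) = 285·1.67·(T − 55.6)
305.56(78.8 − T) = 475.95(T − 55.6)
781.51 T = 50541  ⇒  T ≈ 64.67 °C

T_f ≈ 64.7 °C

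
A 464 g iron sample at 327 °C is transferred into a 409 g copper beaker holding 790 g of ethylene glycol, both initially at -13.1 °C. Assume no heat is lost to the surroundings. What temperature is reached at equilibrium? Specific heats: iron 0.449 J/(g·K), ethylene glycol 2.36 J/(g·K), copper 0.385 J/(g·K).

T_f ≈ 18.7 °C

T_f is the heat-capacity-weighted average of the initial temperatures:
T_f = (208.34×327 + 1864.4×(-13.1) + 157.47×(-13.1)) / (208.34 + 1864.4 + 157.47)
    = 41639 / 2230.2 ≈ 18.67 °C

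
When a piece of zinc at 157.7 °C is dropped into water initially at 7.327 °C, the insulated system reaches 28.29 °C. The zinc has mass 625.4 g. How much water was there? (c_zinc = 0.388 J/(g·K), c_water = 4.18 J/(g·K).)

Heat lost by the zinc = heat gained by the water:
625.4×0.388×(157.7 − 28.29) = m×4.18×(28.29 − 7.327)
87.63 m = 31402  ⇒  m ≈ 358.4 g

m ≈ 358 g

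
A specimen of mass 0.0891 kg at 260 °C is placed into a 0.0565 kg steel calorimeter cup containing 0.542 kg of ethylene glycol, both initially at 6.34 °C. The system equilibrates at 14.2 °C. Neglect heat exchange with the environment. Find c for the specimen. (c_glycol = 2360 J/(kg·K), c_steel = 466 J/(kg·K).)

c ≈ 469 J/(kg·K)

Net heat exchanged in the isolated system is zero:
0.0891·c·(14.2 − 260) + 0.542·2360·(14.2 − 6.34) + 0.0565·466·(14.2 − 6.34) = 0
-21.9 c = -10261
c = -10261/-21.9 ≈ 468.5 J/(kg·K)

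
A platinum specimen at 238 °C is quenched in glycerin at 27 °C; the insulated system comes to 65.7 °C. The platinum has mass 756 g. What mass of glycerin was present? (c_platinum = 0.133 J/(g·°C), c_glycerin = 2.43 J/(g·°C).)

m ≈ 184 g

Net heat exchanged in the isolated system is zero:
756×0.133×(65.7 − 238) + m×2.43×(65.7 − 27) = 0
94.04 m = 17324
m = 17324/94.04 ≈ 184.2 g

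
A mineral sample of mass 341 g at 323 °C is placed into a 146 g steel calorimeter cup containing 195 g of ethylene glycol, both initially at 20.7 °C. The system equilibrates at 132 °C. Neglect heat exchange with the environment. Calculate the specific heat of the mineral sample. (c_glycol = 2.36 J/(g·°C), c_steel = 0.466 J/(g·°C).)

c ≈ 0.903 J/(g·°C)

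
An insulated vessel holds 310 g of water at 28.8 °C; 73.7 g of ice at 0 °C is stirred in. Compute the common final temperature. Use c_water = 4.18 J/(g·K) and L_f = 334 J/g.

Let T be the final temperature. ΣQ_i = 0:
fusion: m_ice L_f = 73.7·334 = 24616; warm the meltwater: 308.07 T; water: 1295.8(T − 28.8)
1603.9 T = 37319 − 24616 = 12703
T ≈ 7.92 °C — above 0 °C, consistent with complete melting.

T_f ≈ 7.9 °C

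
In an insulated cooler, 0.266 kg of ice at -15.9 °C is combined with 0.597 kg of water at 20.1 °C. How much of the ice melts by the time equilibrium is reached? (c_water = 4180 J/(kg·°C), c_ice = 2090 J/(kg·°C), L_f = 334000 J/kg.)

Water can give up m c ΔT = 0.597×4180×20.1 = 50159 J before reaching 0 °C.
Of that, 0.266×2090×15.9 = 8839.4 J goes to bring the ice to 0 °C, leaving 41319 J.
To melt every bit of ice: 0.266×334000 = 88844 J.
Since 41319 < 88844 J, not all the ice melts; equilibrium is at 0 °C.
m_melted×334000 = 41319  ⇒  m_melted ≈ 0.1237 kg.

m_melted ≈ 0.124 kg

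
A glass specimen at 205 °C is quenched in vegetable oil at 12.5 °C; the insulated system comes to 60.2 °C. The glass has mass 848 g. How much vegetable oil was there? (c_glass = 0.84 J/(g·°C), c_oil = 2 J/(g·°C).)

m ≈ 1080 g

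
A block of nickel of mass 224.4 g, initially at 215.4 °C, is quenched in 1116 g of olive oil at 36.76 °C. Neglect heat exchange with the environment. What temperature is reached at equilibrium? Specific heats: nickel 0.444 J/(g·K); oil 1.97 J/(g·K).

T_f = Σ m_i c_i T_i / Σ m_i c_i:
T_f = (99.63*215.4 + 2198.5*36.76) / (99.63 + 2198.5)
    = 102279 / 2298.2 ≈ 44.50 °C

T_f ≈ 44.5 °C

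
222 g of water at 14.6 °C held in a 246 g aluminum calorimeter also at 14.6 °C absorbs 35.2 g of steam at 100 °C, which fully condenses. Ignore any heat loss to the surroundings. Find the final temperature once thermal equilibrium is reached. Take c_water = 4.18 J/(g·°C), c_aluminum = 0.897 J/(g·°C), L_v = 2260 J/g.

Setting the total heat transfer to zero:
latent heat released on condensation: 35.2·2260 = 79552
  condensed water 100 °C→T: 147.14(T − 100)
  water warms: 222·4.18·(T − 14.6) = 927.96(T − 14.6)
  cup: 220.66(T − 14.6)
1295.8 T = 79552 + 14714 + 16770 = 111035
T ≈ 85.69 °C, under the boiling point, so the assumption holds.

T_f ≈ 85.7 °C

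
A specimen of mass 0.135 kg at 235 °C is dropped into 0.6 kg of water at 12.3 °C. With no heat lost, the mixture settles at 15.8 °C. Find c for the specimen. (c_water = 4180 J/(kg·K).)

c ≈ 297 J/(kg·K)

m_s c (T_s − T_f) = m_water c_water (T_f − T_0):
0.135×c×(235 − 15.8) = 0.6×4180×(15.8 − 12.3)
29.59 c = 8778  ⇒  c ≈ 296.6 J/(kg·K)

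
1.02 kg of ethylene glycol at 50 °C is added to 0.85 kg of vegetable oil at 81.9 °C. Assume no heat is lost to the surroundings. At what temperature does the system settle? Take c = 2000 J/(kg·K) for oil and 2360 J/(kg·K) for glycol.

Setting the total heat transfer to zero:
0.85×2000×(T − 81.9) + 1.02×2360×(T − 50) = 0
1700(T − 81.9) + 2407.2(T − 50) = 0
4107.2 T = 259590
T = 259590/4107.2 ≈ 63.20 °C

T_f ≈ 63.2 °C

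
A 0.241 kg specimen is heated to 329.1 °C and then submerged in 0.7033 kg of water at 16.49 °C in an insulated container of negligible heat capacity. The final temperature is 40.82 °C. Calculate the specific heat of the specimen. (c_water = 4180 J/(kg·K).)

m_s c (T_s − T_f) = m_water c_water (T_f − T_0):
0.241×c×(329.1 − 40.82) = 0.7033×4180×(40.82 − 16.49)
69.48 c = 71525  ⇒  c ≈ 1030 J/(kg·K)

c ≈ 1030 J/(kg·K)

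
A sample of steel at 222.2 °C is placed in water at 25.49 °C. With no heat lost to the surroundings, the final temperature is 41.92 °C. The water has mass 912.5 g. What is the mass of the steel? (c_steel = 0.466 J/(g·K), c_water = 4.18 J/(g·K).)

Heat lost by the steel = heat gained by the water:
m×0.466×(222.2 − 41.92) = 912.5×4.18×(41.92 − 25.49)
84.01 m = 62668  ⇒  m ≈ 746 g

m ≈ 746 g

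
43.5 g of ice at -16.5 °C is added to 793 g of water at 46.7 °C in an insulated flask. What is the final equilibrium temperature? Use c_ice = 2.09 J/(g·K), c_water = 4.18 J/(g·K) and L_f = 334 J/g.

T_f ≈ 39.7 °C

Setting the total heat transfer to zero:
warm ice to 0 °C: 43.5×2.09×(0 − (-16.5)) = 1500.1; fusion: m_ice L_f = 43.5×334 = 14529; warm the meltwater: 181.83 T; water: 3314.7(T − 46.7)
3496.6 T = 154798 − 16029 = 138769
T ≈ 39.69 °C (positive, so assuming full melt was valid).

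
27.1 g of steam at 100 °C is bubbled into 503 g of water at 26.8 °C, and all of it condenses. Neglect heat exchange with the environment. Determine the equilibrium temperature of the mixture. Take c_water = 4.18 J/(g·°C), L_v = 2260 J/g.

T_f ≈ 58.2 °C

Let T be the final temperature. ΣQ_i = 0:
condense steam: −27.1·2260 = −61246; condensed water 100 °C→T: 113.28(T − 100); water warms: 503·4.18·(T − 26.8) = 2102.5(T − 26.8)
2215.8 T = 61246 + 11328 + 56348 = 128922
T ≈ 58.18 °C, under the boiling point, so the assumption holds.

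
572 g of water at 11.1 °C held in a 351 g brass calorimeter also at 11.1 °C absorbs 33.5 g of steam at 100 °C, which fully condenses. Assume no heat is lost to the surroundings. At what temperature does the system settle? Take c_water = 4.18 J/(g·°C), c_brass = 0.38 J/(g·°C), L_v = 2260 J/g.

T_f ≈ 44.2 °C

Let T be the final temperature. ΣQ_i = 0:
condense steam: −33.5×2260 = −75710; condensed water 100 °C→T: 140.03(T − 100); water warms: 572×4.18×(T − 11.1) = 2391(T − 11.1); cup: 133.38(T − 11.1)
2664.4 T = 75710 + 14003 + 28020 = 117733
T ≈ 44.19 °C (< 100 °C, so full condensation is consistent).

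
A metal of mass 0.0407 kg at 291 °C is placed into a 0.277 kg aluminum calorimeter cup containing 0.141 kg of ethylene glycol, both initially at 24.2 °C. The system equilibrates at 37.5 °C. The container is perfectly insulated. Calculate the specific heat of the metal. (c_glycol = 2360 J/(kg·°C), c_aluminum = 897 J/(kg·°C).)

c ≈ 749 J/(kg·°C)

Let T be the final temperature. ΣQ_i = 0:
0.0407·c·(37.5 − 291) + 0.141·2360·(37.5 − 24.2) + 0.277·897·(37.5 − 24.2) = 0
-10.32 c = -7730.3
c = -7730.3/-10.32 ≈ 749.2 J/(kg·°C)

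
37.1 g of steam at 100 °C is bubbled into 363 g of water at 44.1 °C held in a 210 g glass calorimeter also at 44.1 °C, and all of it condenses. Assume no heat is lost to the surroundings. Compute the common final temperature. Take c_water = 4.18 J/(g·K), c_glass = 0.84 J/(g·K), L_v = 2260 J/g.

T_f ≈ 94.1 °C

Conservation of energy gives ΣQ = 0:
condense steam: −37.1·2260 = −83846
  condensate cools 100→T: 37.1·4.18·(T − 100) = 155.08(T − 100)
  original water: 1517.3(T − 44.1)
  cup: 176.4(T − 44.1)
1848.8 T = 83846 + 15508 + 74694 = 174048
T ≈ 94.14 °C — below 100 °C, confirming all the steam condensed.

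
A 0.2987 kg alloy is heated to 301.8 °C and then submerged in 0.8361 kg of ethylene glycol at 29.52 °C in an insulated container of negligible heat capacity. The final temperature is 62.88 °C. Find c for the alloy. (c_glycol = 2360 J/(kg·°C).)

c ≈ 922 J/(kg·°C)

m_s c (T_s − T_f) = m_glycol c_glycol (T_f − T_0):
0.2987×c×(301.8 − 62.88) = 0.8361×2360×(62.88 − 29.52)
71.37 c = 65826  ⇒  c ≈ 922.4 J/(kg·°C)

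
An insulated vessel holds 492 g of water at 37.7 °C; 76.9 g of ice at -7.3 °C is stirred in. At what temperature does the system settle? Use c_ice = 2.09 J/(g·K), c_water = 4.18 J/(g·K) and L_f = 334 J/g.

T_f ≈ 21.3 °C

Net heat exchanged in the isolated system is zero:
ice -7.3→0 °C: 76.9·2.09·7.3 = 1173.3; melt ice: 76.9·334 = 25685; meltwater 0→T: 76.9·4.18·T = 321.44 T; water cools: 492·4.18·(T − 37.7) = 2056.6(T − 37.7)
2378 T = 77532 − 26858 = 50674
T ≈ 21.31 °C. Since T > 0 °C, the all-ice-melts assumption holds.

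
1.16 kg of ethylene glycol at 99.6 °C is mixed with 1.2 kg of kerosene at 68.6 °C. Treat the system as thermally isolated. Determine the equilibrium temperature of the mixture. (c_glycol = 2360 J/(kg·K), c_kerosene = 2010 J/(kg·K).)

Set heat shed by the hot body equal to heat absorbed by the cold body:
1.16*2360*(99.6 − T) = 1.2*2010*(T − 68.6)
2737.6(99.6 − T) = 2412(T − 68.6)
5149.6 T = 438128  ⇒  T ≈ 85.08 °C

T_f ≈ 85.1 °C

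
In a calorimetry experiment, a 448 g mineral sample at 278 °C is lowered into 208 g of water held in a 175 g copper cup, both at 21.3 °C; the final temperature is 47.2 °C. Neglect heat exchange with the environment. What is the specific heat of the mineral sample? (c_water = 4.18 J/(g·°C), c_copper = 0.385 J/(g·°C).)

c ≈ 0.235 J/(g·°C)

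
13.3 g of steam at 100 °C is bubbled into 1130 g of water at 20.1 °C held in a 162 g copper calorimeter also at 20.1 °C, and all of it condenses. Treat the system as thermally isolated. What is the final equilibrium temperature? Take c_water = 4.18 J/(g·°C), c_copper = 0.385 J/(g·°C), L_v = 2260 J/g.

T_f ≈ 27.2 °C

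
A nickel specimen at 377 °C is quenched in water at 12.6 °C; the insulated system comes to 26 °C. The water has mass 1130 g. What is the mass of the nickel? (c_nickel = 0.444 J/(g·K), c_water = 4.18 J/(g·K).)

m ≈ 406 g

|Q_nickel| = |Q_water|:
m×0.444×(377 − 26) = 1130×4.18×(26 − 12.6)
155.84 m = 63294  ⇒  m ≈ 406.1 g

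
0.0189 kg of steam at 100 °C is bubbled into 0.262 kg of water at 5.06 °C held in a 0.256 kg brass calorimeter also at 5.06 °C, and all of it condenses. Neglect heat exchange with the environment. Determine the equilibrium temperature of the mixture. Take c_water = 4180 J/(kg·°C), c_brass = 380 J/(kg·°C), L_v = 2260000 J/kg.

T_f ≈ 44.6 °C

Setting the total heat transfer to zero:
steam→water at 100 °C releases m L_v = 0.0189·2260000 = 42714; condensate cools 100→T: 0.0189·4180·(T − 100) = 79(T − 100); original water: 1095.2(T − 5.06); cup: 97.28(T − 5.06)
1271.4 T = 42714 + 7900.2 + 6033.7 = 56648
T ≈ 44.55 °C, under the boiling point, so the assumption holds.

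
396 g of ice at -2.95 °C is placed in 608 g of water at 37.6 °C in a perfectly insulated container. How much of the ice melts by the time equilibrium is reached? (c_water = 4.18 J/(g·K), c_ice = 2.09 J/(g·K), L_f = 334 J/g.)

Heat available from the water dropping to 0 °C: 608×4.18×37.6 = 95558 J.
Warming the ice to 0 °C takes 396×2.09×2.95 = 2441.5 J, leaving 93117 J for melting.
Fully melting the ice requires m_ice L_f = 396×334 = 132264 J.
That's not enough to melt it all — equilibrium is at 0 °C with ice remaining.
Mass melted = 93117/334 ≈ 278.8 g.

m_melted ≈ 279 g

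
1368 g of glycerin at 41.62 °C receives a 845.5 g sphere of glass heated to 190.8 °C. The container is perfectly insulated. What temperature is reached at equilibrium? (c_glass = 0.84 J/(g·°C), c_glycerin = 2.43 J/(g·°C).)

T_f ≈ 67.9 °C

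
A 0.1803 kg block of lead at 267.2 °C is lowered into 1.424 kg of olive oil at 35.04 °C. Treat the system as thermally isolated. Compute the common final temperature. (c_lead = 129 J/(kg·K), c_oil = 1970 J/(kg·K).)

T_f ≈ 36.9 °C

T_f = Σ m_i c_i T_i / Σ m_i c_i:
T_f = (23.26*267.2 + 2805.3*35.04) / (23.26 + 2805.3)
    = 104512 / 2828.5 ≈ 36.95 °C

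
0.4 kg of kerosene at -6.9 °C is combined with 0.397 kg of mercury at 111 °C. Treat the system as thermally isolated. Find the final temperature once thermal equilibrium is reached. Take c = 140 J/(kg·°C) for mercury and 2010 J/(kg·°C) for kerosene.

T_f is the heat-capacity-weighted average of the initial temperatures:
T_f = (55.58*111 + 804*(-6.9)) / (55.58 + 804)
    = 621.78 / 859.58 ≈ 0.72 °C

T_f ≈ 0.7 °C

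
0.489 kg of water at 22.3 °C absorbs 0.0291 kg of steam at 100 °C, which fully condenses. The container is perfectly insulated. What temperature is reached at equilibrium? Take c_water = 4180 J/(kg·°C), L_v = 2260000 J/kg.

Setting the total heat transfer to zero:
latent heat released on condensation: 0.0291·2260000 = 65766
  condensate cools 100→T: 0.0291·4180·(T − 100) = 121.64(T − 100)
  water warms: 0.489·4180·(T − 22.3) = 2044(T − 22.3)
2165.7 T = 65766 + 12164 + 45582 = 123511
T ≈ 57.03 °C (< 100 °C, so full condensation is consistent).

T_f ≈ 57.0 °C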